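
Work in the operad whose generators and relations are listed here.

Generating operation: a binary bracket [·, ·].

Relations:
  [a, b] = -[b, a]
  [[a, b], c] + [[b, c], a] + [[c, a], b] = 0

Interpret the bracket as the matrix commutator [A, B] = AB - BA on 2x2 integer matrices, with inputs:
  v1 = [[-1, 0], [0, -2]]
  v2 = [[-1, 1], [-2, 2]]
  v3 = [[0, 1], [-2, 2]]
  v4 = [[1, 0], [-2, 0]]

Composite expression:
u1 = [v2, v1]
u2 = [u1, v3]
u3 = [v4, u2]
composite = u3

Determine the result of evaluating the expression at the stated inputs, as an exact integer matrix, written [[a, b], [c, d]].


[v2, v1] = [[0, -1], [-2, 0]]
[[v2, v1], v3] = [[4, -2], [4, -4]]
[v4, [[v2, v1], v3]] = [[-4, -2], [-20, 4]]

[[-4, -2], [-20, 4]]


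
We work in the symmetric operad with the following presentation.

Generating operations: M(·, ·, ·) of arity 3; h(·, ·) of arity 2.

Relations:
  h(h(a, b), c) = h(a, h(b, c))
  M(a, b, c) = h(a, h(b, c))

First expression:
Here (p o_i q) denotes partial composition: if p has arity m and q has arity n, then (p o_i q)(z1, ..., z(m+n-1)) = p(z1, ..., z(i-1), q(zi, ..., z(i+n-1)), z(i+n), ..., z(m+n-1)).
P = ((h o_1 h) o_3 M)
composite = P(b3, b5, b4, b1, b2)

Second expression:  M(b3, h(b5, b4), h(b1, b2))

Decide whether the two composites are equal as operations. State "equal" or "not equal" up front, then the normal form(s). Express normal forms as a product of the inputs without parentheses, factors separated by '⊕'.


equal: each reduces to b3 ⊕ b5 ⊕ b4 ⊕ b1 ⊕ b2


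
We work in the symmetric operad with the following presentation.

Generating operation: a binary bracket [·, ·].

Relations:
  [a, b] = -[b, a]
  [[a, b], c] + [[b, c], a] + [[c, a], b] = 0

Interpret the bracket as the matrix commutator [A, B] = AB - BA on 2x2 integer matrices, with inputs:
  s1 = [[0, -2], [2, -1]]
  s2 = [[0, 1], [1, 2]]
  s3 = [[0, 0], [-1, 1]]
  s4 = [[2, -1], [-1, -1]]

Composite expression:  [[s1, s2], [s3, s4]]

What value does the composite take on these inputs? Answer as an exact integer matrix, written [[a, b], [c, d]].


[s1, s2] = [[-4, -3], [-5, 4]]
[s3, s4] = [[-1, 1], [-4, 1]]
[[s1, s2], [s3, s4]] = [[17, -14], [-22, -17]]

[[17, -14], [-22, -17]]


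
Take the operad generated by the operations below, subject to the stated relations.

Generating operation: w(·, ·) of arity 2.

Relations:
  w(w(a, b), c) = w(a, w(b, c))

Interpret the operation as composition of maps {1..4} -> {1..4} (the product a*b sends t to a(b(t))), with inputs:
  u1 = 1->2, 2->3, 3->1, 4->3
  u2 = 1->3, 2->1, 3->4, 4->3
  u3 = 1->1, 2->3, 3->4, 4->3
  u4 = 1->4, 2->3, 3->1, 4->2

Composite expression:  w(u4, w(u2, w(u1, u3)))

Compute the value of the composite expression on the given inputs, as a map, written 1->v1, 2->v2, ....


1->4, 2->1, 3->2, 4->1

w(u1, u3) = 1->2, 2->1, 3->3, 4->1
w(u2, w(u1, u3)) = 1->1, 2->3, 3->4, 4->3
w(u4, w(u2, w(u1, u3))) = 1->4, 2->1, 3->2, 4->1


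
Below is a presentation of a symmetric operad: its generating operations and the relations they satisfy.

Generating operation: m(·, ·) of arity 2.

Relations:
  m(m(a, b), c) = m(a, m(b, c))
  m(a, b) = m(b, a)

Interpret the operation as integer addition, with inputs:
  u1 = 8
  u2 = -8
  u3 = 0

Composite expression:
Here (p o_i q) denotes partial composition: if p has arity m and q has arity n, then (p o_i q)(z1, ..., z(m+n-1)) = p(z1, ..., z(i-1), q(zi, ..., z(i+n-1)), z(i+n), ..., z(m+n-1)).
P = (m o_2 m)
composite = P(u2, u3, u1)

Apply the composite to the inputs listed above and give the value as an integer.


m(u3, u1) = 8
m(u2, m(u3, u1)) = 0

0


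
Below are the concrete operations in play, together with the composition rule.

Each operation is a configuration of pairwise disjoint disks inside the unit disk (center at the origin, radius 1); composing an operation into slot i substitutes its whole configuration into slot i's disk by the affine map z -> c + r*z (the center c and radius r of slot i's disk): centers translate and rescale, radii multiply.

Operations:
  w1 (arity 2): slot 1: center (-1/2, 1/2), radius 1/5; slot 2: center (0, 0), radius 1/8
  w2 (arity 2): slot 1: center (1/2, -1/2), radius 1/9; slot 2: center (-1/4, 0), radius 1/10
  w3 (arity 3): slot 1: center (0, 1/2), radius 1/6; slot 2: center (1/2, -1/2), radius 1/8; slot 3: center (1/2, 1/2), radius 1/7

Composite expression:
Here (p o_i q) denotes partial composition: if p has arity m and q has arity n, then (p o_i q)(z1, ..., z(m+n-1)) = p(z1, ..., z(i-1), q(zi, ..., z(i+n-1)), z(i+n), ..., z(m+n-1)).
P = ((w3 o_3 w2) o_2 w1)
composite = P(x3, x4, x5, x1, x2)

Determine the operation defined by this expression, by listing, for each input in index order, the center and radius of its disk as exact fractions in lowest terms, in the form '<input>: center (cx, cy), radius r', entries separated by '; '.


x1: center (4/7, 3/7), radius 1/63; x2: center (13/28, 1/2), radius 1/70; x3: center (0, 1/2), radius 1/6; x4: center (7/16, -7/16), radius 1/40; x5: center (1/2, -1/2), radius 1/64

Affine substitution under w3: radii multiply and x-centers shift.
input x3: composing its 1 substitution step yields center (0, 1/2), radius 1/6
input x4: composing its 2 substitution steps yields center (7/16, -7/16), radius 1/40
input x5: composing its 2 substitution steps yields center (1/2, -1/2), radius 1/64
input x1: composing its 2 substitution steps yields center (4/7, 3/7), radius 1/63
input x2: composing its 2 substitution steps yields center (13/28, 1/2), radius 1/70


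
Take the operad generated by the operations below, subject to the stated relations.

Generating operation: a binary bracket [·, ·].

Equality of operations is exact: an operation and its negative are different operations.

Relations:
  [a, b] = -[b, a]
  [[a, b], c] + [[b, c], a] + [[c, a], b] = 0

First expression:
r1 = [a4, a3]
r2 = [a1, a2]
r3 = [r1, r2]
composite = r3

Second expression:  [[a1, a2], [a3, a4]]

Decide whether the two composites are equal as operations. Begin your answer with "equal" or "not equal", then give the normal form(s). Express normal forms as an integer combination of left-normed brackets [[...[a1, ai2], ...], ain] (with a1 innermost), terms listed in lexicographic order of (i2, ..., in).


The first composite normalizes to [[[a1, a2], a3], a4] - [[[a1, a2], a4], a3]
The second composite normalizes to [[[a1, a2], a3], a4] - [[[a1, a2], a4], a3]
Both agree, so they are equal.

equal — both sides give [[[a1, a2], a3], a4] - [[[a1, a2], a4], a3]


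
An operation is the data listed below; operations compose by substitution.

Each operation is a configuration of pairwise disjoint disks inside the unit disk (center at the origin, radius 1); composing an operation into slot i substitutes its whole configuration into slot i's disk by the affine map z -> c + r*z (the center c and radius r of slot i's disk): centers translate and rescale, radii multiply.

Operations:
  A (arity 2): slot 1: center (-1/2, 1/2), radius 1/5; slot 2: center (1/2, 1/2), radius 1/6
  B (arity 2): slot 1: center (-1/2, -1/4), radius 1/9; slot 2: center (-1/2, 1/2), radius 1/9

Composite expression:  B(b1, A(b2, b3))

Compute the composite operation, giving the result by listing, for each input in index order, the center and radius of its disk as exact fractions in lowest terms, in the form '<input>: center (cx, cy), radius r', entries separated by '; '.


b1: center (-1/2, -1/4), radius 1/9; b2: center (-5/9, 5/9), radius 1/45; b3: center (-4/9, 5/9), radius 1/54

Nesting under B composes maps z -> c + r*z down each b-path.
input b1: composing its 1 substitution step yields center (-1/2, -1/4), radius 1/9
input b2: composing its 2 substitution steps yields center (-5/9, 5/9), radius 1/45
input b3: composing its 2 substitution steps yields center (-4/9, 5/9), radius 1/54


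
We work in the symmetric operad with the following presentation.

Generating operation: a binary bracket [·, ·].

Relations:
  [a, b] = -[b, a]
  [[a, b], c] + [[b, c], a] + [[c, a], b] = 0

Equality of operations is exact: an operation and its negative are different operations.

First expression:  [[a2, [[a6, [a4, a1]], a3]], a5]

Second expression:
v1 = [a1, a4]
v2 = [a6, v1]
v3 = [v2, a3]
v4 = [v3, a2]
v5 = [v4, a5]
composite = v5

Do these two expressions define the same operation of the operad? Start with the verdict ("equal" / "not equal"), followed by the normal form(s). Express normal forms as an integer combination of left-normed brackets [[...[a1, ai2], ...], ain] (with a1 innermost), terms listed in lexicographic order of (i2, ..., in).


Normal form of the first expression: -[[[[[a1, a4], a6], a3], a2], a5]
Normal form of the second expression: -[[[[[a1, a4], a6], a3], a2], a5]
Both agree, so they are equal.

equal; both compose to -[[[[[a1, a4], a6], a3], a2], a5]


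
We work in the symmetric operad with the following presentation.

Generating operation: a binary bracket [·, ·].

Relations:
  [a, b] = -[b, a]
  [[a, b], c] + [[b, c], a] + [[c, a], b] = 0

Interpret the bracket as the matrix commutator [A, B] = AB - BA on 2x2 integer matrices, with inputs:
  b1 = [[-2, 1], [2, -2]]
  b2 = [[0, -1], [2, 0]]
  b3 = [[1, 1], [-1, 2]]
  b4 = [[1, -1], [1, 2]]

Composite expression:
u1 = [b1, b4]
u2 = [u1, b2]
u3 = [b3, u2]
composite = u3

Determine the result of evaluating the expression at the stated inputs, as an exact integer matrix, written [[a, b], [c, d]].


[[-18, 6], [-12, 18]]


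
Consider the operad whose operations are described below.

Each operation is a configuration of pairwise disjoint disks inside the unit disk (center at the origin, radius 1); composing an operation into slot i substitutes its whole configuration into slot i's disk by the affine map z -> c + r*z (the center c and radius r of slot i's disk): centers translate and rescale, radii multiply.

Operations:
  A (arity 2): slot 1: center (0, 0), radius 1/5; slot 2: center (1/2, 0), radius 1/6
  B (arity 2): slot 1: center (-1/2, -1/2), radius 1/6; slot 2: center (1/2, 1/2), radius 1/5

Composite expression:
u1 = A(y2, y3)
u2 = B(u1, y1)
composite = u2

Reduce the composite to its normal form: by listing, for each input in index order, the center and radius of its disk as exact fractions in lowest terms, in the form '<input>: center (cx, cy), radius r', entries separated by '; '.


y1: center (1/2, 1/2), radius 1/5; y2: center (-1/2, -1/2), radius 1/30; y3: center (-5/12, -1/2), radius 1/36


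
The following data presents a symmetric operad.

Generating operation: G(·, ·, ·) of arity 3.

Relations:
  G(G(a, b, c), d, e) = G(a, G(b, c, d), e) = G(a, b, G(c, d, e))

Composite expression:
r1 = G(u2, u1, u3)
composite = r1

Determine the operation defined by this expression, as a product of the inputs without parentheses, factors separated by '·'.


u2 · u1 · u3


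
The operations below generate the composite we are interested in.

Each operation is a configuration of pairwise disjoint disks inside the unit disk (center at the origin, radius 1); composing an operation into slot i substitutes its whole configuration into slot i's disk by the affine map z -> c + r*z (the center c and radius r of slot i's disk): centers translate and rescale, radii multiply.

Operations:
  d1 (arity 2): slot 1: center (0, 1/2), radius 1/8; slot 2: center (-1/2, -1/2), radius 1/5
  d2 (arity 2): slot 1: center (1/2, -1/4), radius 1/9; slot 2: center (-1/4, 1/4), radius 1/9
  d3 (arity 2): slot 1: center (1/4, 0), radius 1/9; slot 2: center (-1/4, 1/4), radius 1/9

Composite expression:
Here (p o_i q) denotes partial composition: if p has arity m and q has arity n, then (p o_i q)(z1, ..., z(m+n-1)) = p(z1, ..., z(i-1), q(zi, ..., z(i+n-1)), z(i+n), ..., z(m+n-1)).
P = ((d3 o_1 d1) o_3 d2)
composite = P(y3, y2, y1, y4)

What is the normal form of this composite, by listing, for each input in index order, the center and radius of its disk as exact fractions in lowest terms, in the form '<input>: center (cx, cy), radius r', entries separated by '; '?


Only the slot chain above each y matters under d3; compose those maps.
y3 passes through 2 substitutions, ending at center (1/4, 1/18), radius 1/72
y2 passes through 2 substitutions, ending at center (7/36, -1/18), radius 1/45
y1 passes through 2 substitutions, ending at center (-7/36, 2/9), radius 1/81
y4 passes through 2 substitutions, ending at center (-5/18, 5/18), radius 1/81

y1: center (-7/36, 2/9), radius 1/81; y2: center (7/36, -1/18), radius 1/45; y3: center (1/4, 1/18), radius 1/72; y4: center (-5/18, 5/18), radius 1/81


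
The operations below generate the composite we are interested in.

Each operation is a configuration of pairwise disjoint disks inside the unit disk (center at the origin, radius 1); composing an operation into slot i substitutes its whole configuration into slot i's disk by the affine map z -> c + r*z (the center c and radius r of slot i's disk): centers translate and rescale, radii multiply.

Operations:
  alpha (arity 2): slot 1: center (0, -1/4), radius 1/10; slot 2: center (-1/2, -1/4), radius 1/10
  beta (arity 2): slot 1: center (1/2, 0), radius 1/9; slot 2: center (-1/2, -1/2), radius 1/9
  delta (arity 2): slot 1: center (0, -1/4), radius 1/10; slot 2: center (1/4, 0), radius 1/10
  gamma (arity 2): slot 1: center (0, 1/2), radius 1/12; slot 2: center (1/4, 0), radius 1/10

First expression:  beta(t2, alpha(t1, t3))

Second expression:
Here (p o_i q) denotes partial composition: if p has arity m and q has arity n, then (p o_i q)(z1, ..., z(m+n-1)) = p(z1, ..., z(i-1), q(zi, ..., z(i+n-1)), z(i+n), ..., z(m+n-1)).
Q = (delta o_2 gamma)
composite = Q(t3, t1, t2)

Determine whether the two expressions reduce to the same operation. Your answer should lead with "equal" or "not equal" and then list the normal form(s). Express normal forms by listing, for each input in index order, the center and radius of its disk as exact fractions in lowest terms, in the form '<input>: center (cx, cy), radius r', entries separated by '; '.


not equal; first: t1: center (-1/2, -19/36), radius 1/90; t2: center (1/2, 0), radius 1/9; t3: center (-5/9, -19/36), radius 1/90; second: t1: center (1/4, 1/20), radius 1/120; t2: center (11/40, 0), radius 1/100; t3: center (0, -1/4), radius 1/10


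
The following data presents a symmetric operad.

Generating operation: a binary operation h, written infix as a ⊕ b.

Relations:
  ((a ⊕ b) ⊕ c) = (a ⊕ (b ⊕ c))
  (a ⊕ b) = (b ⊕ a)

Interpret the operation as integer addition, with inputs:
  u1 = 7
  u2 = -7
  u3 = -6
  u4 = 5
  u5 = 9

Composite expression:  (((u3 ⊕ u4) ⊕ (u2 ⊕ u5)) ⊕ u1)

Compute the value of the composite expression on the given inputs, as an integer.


8


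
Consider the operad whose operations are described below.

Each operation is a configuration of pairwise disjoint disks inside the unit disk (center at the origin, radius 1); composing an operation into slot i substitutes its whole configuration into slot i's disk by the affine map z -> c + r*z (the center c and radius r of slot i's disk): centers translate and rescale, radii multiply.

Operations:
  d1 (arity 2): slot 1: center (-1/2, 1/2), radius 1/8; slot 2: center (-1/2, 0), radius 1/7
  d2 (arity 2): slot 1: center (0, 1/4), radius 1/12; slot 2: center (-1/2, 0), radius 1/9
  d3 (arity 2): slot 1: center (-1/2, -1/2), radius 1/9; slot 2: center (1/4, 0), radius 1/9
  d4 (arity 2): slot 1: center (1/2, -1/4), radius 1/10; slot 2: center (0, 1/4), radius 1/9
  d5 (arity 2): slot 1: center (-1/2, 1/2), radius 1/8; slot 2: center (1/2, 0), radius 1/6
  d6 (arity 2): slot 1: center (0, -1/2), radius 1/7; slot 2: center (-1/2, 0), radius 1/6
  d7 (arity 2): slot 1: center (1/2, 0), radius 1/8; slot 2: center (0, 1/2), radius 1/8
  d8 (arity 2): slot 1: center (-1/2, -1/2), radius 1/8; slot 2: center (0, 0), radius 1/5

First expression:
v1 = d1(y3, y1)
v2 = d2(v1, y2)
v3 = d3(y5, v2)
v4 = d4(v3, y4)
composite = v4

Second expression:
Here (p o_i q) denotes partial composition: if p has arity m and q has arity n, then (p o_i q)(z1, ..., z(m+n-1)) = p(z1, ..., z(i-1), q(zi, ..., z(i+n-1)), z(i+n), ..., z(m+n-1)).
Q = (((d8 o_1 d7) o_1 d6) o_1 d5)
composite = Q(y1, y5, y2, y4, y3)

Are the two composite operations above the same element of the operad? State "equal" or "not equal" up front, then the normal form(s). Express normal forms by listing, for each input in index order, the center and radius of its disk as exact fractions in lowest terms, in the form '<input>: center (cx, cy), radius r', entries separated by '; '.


not equal — first y1: center (1133/2160, -89/360), radius 1/7560; y2: center (187/360, -1/4), radius 1/810; y3: center (1133/2160, -533/2160), radius 1/8640; y4: center (0, 1/4), radius 1/9; y5: center (9/20, -3/10), radius 1/90, second y1: center (-393/896, -227/448), radius 1/3584; y2: center (-57/128, -1/2), radius 1/384; y3: center (0, 0), radius 1/5; y4: center (-1/2, -7/16), radius 1/64; y5: center (-391/896, -65/128), radius 1/2688


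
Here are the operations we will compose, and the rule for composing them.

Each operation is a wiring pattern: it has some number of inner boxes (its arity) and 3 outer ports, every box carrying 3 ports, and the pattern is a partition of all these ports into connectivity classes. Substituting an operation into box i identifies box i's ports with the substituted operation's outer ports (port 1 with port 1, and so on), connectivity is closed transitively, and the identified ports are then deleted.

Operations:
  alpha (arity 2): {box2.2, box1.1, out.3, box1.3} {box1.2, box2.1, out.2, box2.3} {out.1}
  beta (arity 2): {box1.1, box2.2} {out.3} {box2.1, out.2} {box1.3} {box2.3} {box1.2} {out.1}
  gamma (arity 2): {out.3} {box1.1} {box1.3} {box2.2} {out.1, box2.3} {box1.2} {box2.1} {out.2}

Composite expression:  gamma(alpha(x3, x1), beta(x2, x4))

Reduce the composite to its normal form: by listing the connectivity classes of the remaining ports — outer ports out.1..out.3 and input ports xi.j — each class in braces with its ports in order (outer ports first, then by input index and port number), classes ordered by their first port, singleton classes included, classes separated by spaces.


Connectivity passes through glued gamma-boundaries; trace each wire chain.
after alpha, the pattern on (x3, x1) reads {out.1} {out.2, x1.1, x1.3, x3.2} {out.3, x1.2, x3.1, x3.3} (out.j = its outer ports)
after beta, the pattern on (x2, x4) reads {out.1} {out.2, x4.1} {out.3} {x2.1, x4.2} {x2.2} {x2.3} {x4.3} (out.j = its outer ports)
after gamma, the pattern on (x3, x1, x2, x4) reads {out.1} {out.2} {out.3} {x1.1, x1.3, x3.2} {x1.2, x3.1, x3.3} {x2.1, x4.2} {x2.2} {x2.3} {x4.1} {x4.3} (out.j = its outer ports)

{out.1} {out.2} {out.3} {x1.1, x1.3, x3.2} {x1.2, x3.1, x3.3} {x2.1, x4.2} {x2.2} {x2.3} {x4.1} {x4.3}


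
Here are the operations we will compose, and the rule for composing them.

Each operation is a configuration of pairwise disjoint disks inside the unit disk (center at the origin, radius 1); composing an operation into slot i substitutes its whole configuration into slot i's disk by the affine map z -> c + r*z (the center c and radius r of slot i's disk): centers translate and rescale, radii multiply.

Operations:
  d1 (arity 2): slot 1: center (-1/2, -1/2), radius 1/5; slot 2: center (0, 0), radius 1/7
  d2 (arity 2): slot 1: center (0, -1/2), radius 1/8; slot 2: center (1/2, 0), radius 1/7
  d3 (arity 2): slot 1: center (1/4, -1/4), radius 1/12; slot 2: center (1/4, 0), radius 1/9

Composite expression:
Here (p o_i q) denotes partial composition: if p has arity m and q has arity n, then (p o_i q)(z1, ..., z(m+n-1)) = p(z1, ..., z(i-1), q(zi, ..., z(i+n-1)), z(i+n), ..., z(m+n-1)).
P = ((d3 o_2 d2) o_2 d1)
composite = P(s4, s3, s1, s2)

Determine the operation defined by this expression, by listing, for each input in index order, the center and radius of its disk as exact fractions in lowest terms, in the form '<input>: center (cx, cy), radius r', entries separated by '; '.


s1: center (1/4, -1/18), radius 1/504; s2: center (11/36, 0), radius 1/63; s3: center (35/144, -1/16), radius 1/360; s4: center (1/4, -1/4), radius 1/12


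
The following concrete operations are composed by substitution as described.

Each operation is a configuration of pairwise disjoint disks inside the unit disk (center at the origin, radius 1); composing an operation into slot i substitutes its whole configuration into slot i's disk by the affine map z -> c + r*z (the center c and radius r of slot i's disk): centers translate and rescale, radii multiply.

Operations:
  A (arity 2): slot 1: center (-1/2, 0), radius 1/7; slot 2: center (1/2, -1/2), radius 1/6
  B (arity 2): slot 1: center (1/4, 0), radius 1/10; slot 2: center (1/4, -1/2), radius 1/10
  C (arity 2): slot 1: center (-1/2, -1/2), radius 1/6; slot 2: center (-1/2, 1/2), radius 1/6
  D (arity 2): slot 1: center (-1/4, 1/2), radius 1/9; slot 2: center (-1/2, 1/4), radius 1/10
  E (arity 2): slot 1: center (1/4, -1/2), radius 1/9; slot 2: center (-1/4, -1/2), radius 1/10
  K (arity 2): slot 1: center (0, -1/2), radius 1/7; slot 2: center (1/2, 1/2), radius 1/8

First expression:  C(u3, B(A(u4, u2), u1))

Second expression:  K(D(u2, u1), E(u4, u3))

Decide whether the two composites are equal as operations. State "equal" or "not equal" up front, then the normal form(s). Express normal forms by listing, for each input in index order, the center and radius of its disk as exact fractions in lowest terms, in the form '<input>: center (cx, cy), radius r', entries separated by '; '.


not equal; first: u1: center (-11/24, 5/12), radius 1/60; u2: center (-9/20, 59/120), radius 1/360; u3: center (-1/2, -1/2), radius 1/6; u4: center (-7/15, 1/2), radius 1/420; second: u1: center (-1/14, -13/28), radius 1/70; u2: center (-1/28, -3/7), radius 1/63; u3: center (15/32, 7/16), radius 1/80; u4: center (17/32, 7/16), radius 1/72

The first expression, normalized: u1: center (-11/24, 5/12), radius 1/60; u2: center (-9/20, 59/120), radius 1/360; u3: center (-1/2, -1/2), radius 1/6; u4: center (-7/15, 1/2), radius 1/420
The second expression, normalized: u1: center (-1/14, -13/28), radius 1/70; u2: center (-1/28, -3/7), radius 1/63; u3: center (15/32, 7/16), radius 1/80; u4: center (17/32, 7/16), radius 1/72
The forms do not match — not equal.


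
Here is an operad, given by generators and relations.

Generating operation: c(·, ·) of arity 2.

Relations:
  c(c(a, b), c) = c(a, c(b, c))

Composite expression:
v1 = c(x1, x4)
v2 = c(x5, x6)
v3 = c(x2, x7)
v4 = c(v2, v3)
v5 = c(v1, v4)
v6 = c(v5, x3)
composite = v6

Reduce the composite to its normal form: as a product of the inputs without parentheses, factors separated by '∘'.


x1 ∘ x4 ∘ x5 ∘ x6 ∘ x2 ∘ x7 ∘ x3

Key point: c is associative — brackets drop, the x-order remains.
c(x1, x4) collapses to x1 ∘ x4
c(x5, x6) collapses to x5 ∘ x6
c(x2, x7) collapses to x2 ∘ x7
c(c(x5, x6), c(x2, x7)) collapses to x5 ∘ x6 ∘ x2 ∘ x7
c(c(x1, x4), c(c(x5, x6), c(x2, x7))) collapses to x1 ∘ x4 ∘ x5 ∘ x6 ∘ x2 ∘ x7
c(c(c(x1, x4), c(c(x5, x6), c(x2, x7))), x3) collapses to x1 ∘ x4 ∘ x5 ∘ x6 ∘ x2 ∘ x7 ∘ x3


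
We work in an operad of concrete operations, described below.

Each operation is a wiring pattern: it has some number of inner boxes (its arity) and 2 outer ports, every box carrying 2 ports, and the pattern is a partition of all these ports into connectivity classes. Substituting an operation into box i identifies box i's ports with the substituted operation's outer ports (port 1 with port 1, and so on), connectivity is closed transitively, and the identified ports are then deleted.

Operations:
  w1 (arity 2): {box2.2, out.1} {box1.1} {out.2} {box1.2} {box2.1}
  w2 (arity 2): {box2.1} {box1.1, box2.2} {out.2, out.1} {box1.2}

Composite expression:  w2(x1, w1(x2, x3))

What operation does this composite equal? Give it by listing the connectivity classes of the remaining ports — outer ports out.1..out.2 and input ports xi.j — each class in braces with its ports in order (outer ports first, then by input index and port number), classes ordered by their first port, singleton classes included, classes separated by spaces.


{out.1, out.2} {x1.1} {x1.2} {x2.1} {x2.2} {x3.1} {x3.2}

Two ports join when wires chain via w2-identified ports.
the subtree at w1 composes to {out.1, x3.2} {out.2} {x2.1} {x2.2} {x3.1} on (x2, x3); out.j = own outer ports
the subtree at w2 composes to {out.1, out.2} {x1.1} {x1.2} {x2.1} {x2.2} {x3.1} {x3.2} on (x1, x2, x3); out.j = own outer ports


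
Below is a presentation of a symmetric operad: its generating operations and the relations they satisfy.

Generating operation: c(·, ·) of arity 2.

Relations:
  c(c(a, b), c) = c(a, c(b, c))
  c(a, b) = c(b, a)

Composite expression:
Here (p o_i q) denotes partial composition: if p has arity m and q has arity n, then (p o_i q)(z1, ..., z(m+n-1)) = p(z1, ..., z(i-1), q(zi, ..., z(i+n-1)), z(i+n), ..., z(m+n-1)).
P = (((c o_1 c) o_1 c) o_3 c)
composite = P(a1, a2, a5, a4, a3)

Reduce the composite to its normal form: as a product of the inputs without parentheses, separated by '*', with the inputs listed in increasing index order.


a1 * a2 * a3 * a4 * a5

With c associative and commutative, the a-input set is all that matters.
c(a1, a2) reduces to a1 * a2
c(a5, a4) reduces to a5 * a4
c(c(a1, a2), c(a5, a4)) reduces to a1 * a2 * a5 * a4
c(c(c(a1, a2), c(a5, a4)), a3) reduces to a1 * a2 * a5 * a4 * a3
putting the inputs in ascending order: a1 * a2 * a3 * a4 * a5


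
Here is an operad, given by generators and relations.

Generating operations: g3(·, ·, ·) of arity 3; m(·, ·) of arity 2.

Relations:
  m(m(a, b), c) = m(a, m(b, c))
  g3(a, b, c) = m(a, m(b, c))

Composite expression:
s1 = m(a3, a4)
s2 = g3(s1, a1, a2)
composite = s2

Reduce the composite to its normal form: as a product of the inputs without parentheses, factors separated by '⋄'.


a3 ⋄ a4 ⋄ a1 ⋄ a2


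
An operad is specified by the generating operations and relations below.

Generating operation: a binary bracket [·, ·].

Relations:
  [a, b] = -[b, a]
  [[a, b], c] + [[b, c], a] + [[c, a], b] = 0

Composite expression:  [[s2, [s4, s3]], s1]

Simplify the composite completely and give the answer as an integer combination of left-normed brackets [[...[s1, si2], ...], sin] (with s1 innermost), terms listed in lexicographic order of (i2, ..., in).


Antisymmetry and Jacobi reduce to s1-anchored left-normed brackets.
Composite bracket: [[s2, [s4, s3]], s1]
Under [a, b] = ab - ba we get 8 signed associative words (2^3 = 8).
Collect the words opening with s1:
  s1s2s3s4 appears with sign +1, giving the term +[[[s1, s2], s3], s4]
  s1s2s4s3 appears with sign -1, giving the term -[[[s1, s2], s4], s3]
  s1s3s4s2 appears with sign -1, giving the term -[[[s1, s3], s4], s2]
  s1s4s3s2 appears with sign +1, giving the term +[[[s1, s4], s3], s2]

[[[s1, s2], s3], s4] - [[[s1, s2], s4], s3] - [[[s1, s3], s4], s2] + [[[s1, s4], s3], s2]


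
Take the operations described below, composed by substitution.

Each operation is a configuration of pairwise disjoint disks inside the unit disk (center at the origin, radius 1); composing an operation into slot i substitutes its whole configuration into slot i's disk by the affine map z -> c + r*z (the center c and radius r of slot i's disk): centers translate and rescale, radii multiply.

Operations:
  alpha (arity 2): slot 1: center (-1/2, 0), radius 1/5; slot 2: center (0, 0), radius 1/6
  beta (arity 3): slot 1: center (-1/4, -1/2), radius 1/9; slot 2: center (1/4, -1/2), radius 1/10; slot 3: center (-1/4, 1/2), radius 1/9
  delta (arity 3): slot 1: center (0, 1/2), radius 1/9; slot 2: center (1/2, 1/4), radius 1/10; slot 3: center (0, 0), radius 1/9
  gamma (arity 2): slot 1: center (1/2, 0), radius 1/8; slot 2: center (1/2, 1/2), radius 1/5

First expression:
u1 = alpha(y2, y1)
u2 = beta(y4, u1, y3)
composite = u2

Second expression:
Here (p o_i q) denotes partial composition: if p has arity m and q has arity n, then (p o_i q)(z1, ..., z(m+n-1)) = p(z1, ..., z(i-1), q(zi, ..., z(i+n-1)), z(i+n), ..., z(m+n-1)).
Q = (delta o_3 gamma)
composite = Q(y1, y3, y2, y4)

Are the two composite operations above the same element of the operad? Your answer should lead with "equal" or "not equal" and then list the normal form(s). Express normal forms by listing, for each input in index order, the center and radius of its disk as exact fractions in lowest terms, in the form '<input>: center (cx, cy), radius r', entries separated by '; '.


not equal: they reduce to y1: center (1/4, -1/2), radius 1/60; y2: center (1/5, -1/2), radius 1/50; y3: center (-1/4, 1/2), radius 1/9; y4: center (-1/4, -1/2), radius 1/9 and y1: center (0, 1/2), radius 1/9; y2: center (1/18, 0), radius 1/72; y3: center (1/2, 1/4), radius 1/10; y4: center (1/18, 1/18), radius 1/45

The first expression reduces to y1: center (1/4, -1/2), radius 1/60; y2: center (1/5, -1/2), radius 1/50; y3: center (-1/4, 1/2), radius 1/9; y4: center (-1/4, -1/2), radius 1/9
The second expression reduces to y1: center (0, 1/2), radius 1/9; y2: center (1/18, 0), radius 1/72; y3: center (1/2, 1/4), radius 1/10; y4: center (1/18, 1/18), radius 1/45
No match — not equal.


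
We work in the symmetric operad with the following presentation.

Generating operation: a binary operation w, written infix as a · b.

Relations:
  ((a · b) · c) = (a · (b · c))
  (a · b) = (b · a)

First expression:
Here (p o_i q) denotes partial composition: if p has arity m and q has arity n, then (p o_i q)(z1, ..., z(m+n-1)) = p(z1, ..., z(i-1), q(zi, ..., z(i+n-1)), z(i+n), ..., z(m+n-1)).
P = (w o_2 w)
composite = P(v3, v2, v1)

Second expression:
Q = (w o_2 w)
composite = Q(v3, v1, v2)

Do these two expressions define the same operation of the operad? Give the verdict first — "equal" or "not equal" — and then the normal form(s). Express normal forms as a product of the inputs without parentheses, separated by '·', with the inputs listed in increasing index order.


Reducing the first expression gives v1 · v2 · v3
Reducing the second expression gives v1 · v2 · v3
Both agree, so they are equal.

equal — both sides give v1 · v2 · v3


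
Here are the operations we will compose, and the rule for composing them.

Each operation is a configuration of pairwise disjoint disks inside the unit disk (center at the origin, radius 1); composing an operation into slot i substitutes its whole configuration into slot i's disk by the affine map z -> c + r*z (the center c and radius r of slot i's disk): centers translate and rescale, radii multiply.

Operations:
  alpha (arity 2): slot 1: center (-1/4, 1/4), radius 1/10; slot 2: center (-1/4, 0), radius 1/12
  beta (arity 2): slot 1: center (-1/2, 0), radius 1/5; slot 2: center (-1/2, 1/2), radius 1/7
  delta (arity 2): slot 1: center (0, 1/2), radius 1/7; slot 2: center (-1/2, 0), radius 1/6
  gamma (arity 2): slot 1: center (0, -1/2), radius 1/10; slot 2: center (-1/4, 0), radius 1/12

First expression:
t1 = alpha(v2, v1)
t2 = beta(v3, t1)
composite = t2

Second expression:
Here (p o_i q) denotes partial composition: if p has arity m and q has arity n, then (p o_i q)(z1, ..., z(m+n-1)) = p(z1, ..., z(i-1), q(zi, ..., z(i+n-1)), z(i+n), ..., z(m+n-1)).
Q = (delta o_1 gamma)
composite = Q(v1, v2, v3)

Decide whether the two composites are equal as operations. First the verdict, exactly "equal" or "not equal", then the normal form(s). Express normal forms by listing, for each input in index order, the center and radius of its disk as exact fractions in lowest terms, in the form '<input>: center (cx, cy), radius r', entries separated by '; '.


not equal; first: v1: center (-15/28, 1/2), radius 1/84; v2: center (-15/28, 15/28), radius 1/70; v3: center (-1/2, 0), radius 1/5; second: v1: center (0, 3/7), radius 1/70; v2: center (-1/28, 1/2), radius 1/84; v3: center (-1/2, 0), radius 1/6


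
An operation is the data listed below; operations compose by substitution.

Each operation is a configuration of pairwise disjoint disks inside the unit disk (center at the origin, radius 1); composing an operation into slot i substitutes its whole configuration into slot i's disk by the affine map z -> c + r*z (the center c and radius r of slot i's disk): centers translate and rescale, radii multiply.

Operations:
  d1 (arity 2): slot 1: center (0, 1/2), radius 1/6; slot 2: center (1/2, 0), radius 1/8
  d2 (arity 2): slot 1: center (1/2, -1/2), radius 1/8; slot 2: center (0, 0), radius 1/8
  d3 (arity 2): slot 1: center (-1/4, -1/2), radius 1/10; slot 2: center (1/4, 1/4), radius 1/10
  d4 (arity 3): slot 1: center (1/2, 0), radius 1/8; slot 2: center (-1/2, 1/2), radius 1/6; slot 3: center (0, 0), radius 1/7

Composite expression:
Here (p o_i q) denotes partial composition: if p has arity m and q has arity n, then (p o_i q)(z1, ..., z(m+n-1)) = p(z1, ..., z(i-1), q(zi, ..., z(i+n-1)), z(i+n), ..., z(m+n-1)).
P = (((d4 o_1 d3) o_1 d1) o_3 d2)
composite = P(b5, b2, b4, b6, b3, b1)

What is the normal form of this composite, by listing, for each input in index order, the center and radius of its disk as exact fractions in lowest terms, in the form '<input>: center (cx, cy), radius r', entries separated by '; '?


b1: center (0, 0), radius 1/7; b2: center (19/40, -1/16), radius 1/640; b3: center (-1/2, 1/2), radius 1/6; b4: center (43/80, 1/40), radius 1/640; b5: center (15/32, -9/160), radius 1/480; b6: center (17/32, 1/32), radius 1/640

Below d4, radii multiply path by path; the b-disk centers shift.
tracing b5 down its 3-map path: center (15/32, -9/160), radius 1/480
tracing b2 down its 3-map path: center (19/40, -1/16), radius 1/640
tracing b4 down its 3-map path: center (43/80, 1/40), radius 1/640
tracing b6 down its 3-map path: center (17/32, 1/32), radius 1/640
tracing b3 down its 1-map path: center (-1/2, 1/2), radius 1/6
tracing b1 down its 1-map path: center (0, 0), radius 1/7


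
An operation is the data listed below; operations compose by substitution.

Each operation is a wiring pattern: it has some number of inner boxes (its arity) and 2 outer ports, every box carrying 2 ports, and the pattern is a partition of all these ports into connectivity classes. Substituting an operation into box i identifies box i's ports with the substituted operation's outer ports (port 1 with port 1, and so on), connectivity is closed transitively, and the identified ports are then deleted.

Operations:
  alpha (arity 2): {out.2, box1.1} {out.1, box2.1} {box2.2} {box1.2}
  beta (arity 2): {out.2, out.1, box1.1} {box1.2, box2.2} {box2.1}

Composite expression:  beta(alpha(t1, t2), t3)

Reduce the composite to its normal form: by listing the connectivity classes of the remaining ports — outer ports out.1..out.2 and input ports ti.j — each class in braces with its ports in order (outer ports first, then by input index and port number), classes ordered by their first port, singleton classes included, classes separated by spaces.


{out.1, out.2, t2.1} {t1.1, t3.2} {t1.2} {t2.2} {t3.1}


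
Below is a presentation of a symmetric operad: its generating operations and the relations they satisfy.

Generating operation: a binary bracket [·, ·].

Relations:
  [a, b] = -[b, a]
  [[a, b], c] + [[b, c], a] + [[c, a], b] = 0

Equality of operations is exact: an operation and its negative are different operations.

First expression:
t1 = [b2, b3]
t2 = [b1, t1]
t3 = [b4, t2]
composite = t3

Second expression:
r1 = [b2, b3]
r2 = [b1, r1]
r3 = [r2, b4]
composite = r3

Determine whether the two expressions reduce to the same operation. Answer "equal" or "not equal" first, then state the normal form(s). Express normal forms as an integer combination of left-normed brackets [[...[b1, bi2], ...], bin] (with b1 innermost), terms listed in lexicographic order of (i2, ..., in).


not equal — first -[[[b1, b2], b3], b4] + [[[b1, b3], b2], b4], second [[[b1, b2], b3], b4] - [[[b1, b3], b2], b4]

In normal form, the first expression is -[[[b1, b2], b3], b4] + [[[b1, b3], b2], b4]
In normal form, the second expression is [[[b1, b2], b3], b4] - [[[b1, b3], b2], b4]
Different reductions; not equal.


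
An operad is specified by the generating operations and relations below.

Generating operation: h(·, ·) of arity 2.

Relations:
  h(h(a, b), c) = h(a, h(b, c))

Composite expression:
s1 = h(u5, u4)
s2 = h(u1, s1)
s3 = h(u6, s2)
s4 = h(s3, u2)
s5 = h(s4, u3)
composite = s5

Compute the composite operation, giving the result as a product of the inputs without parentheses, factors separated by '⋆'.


u6 ⋆ u1 ⋆ u5 ⋆ u4 ⋆ u2 ⋆ u3

Every regrouping of h is equal, so read the u-inputs in written order.
h(u5, u4) flattens to u5 ⋆ u4
h(u1, h(u5, u4)) flattens to u1 ⋆ u5 ⋆ u4
h(u6, h(u1, h(u5, u4))) flattens to u6 ⋆ u1 ⋆ u5 ⋆ u4
h(h(u6, h(u1, h(u5, u4))), u2) flattens to u6 ⋆ u1 ⋆ u5 ⋆ u4 ⋆ u2
h(h(h(u6, h(u1, h(u5, u4))), u2), u3) flattens to u6 ⋆ u1 ⋆ u5 ⋆ u4 ⋆ u2 ⋆ u3


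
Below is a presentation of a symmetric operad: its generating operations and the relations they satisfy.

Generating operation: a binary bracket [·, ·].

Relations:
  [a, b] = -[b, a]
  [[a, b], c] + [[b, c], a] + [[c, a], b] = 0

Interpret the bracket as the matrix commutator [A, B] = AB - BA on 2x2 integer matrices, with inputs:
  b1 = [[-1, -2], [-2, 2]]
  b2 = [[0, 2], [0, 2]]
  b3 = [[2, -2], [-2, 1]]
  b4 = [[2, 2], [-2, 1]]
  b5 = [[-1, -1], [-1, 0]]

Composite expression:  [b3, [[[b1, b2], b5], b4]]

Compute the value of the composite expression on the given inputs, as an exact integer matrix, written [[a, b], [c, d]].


[b1, b2] = [[4, -10], [4, -4]]
[[b1, b2], b5] = [[14, -18], [4, -14]]
[[[b1, b2], b5], b4] = [[28, 74], [60, -28]]
[b3, [[[b1, b2], b5], b4]] = [[28, 186], [-172, -28]]

[[28, 186], [-172, -28]]


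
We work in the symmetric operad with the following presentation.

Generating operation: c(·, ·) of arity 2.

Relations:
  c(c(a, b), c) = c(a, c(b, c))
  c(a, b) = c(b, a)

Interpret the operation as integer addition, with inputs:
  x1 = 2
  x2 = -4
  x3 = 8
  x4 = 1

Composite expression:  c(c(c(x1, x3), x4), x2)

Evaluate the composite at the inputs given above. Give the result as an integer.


7


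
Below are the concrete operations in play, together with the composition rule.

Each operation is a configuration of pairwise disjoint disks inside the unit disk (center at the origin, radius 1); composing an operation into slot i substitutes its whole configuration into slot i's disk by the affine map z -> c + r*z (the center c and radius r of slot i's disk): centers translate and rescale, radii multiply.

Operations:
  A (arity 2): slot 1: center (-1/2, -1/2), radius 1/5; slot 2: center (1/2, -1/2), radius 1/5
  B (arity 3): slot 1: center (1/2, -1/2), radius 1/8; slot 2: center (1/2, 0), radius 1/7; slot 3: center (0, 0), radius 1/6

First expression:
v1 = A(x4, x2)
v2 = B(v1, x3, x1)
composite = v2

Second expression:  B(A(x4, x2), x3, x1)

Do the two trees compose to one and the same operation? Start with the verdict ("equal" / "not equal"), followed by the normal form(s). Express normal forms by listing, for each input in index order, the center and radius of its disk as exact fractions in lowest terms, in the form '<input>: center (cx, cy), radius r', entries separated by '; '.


Normal form of the first expression: x1: center (0, 0), radius 1/6; x2: center (9/16, -9/16), radius 1/40; x3: center (1/2, 0), radius 1/7; x4: center (7/16, -9/16), radius 1/40
Normal form of the second expression: x1: center (0, 0), radius 1/6; x2: center (9/16, -9/16), radius 1/40; x3: center (1/2, 0), radius 1/7; x4: center (7/16, -9/16), radius 1/40
One common form — equal.

equal; both compose to x1: center (0, 0), radius 1/6; x2: center (9/16, -9/16), radius 1/40; x3: center (1/2, 0), radius 1/7; x4: center (7/16, -9/16), radius 1/40


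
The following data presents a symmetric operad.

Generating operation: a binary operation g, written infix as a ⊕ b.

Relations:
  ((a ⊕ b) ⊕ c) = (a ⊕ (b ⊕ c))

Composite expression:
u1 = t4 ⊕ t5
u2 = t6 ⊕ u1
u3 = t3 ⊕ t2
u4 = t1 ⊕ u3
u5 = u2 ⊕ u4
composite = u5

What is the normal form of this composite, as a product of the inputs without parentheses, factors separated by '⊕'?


t6 ⊕ t4 ⊕ t5 ⊕ t1 ⊕ t3 ⊕ t2

Under associativity of g, the answer is the t's in reading order.
(t4 ⊕ t5) collapses to t4 ⊕ t5
(t6 ⊕ (t4 ⊕ t5)) collapses to t6 ⊕ t4 ⊕ t5
(t3 ⊕ t2) collapses to t3 ⊕ t2
(t1 ⊕ (t3 ⊕ t2)) collapses to t1 ⊕ t3 ⊕ t2
((t6 ⊕ (t4 ⊕ t5)) ⊕ (t1 ⊕ (t3 ⊕ t2))) collapses to t6 ⊕ t4 ⊕ t5 ⊕ t1 ⊕ t3 ⊕ t2
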